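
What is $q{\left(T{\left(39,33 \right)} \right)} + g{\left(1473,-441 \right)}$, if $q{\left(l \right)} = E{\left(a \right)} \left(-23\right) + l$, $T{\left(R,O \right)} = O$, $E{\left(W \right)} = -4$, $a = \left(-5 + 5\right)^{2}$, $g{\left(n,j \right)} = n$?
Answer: $1598$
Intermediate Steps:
$a = 0$ ($a = 0^{2} = 0$)
$q{\left(l \right)} = 92 + l$ ($q{\left(l \right)} = \left(-4\right) \left(-23\right) + l = 92 + l$)
$q{\left(T{\left(39,33 \right)} \right)} + g{\left(1473,-441 \right)} = \left(92 + 33\right) + 1473 = 125 + 1473 = 1598$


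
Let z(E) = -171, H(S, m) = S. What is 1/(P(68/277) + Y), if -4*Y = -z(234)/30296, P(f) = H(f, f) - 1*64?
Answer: -33567968/2140156807 ≈ -0.015685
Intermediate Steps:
P(f) = -64 + f (P(f) = f - 1*64 = f - 64 = -64 + f)
Y = -171/121184 (Y = -(-1)*(-171/30296)/4 = -(-1)*(-171*1/30296)/4 = -(-1)*(-171)/(4*30296) = -1/4*171/30296 = -171/121184 ≈ -0.0014111)
1/(P(68/277) + Y) = 1/((-64 + 68/277) - 171/121184) = 1/(-17660/277 - 171/121184) = 1/(-2140156807/33567968) = -33567968/2140156807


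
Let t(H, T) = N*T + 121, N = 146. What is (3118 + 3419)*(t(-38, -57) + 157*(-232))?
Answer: -291713625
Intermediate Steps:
t(H, T) = 121 + 146*T (t(H, T) = 146*T + 121 = 121 + 146*T)
(3118 + 3419)*(t(-38, -57) + 157*(-232)) = (3118 + 3419)*((121 + 146*(-57)) + 157*(-232)) = 6537*((121 - 8322) - 36424) = 6537*(-8201 - 36424) = 6537*(-44625) = -291713625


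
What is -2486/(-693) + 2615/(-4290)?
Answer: 53653/18018 ≈ 2.9777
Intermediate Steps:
-2486/(-693) + 2615/(-4290) = -2486*(-1/693) + 2615*(-1/4290) = 226/63 - 523/858 = 53653/18018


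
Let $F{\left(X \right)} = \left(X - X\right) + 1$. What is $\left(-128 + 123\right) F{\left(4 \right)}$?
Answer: $-5$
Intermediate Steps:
$F{\left(X \right)} = 1$ ($F{\left(X \right)} = 0 + 1 = 1$)
$\left(-128 + 123\right) F{\left(4 \right)} = \left(-128 + 123\right) 1 = \left(-5\right) 1 = -5$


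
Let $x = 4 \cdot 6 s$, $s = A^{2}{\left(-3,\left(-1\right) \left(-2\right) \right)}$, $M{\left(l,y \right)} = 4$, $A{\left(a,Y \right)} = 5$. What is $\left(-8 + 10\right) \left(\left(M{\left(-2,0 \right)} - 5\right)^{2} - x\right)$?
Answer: $-1198$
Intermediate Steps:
$s = 25$ ($s = 5^{2} = 25$)
$x = 600$ ($x = 4 \cdot 6 \cdot 25 = 24 \cdot 25 = 600$)
$\left(-8 + 10\right) \left(\left(M{\left(-2,0 \right)} - 5\right)^{2} - x\right) = \left(-8 + 10\right) \left(\left(4 - 5\right)^{2} - 600\right) = 2 \left(\left(-1\right)^{2} - 600\right) = 2 \left(1 - 600\right) = 2 \left(-599\right) = -1198$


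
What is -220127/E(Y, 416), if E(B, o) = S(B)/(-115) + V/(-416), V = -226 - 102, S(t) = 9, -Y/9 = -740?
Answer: -1316359460/4247 ≈ -3.0995e+5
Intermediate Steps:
Y = 6660 (Y = -9*(-740) = 6660)
V = -328
E(B, o) = 4247/5980 (E(B, o) = 9/(-115) - 328/(-416) = 9*(-1/115) - 328*(-1/416) = -9/115 + 41/52 = 4247/5980)
-220127/E(Y, 416) = -220127/4247/5980 = -220127*5980/4247 = -1316359460/4247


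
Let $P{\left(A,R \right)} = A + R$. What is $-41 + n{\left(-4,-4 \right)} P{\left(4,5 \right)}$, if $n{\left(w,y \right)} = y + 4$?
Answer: $-41$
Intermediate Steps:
$n{\left(w,y \right)} = 4 + y$
$-41 + n{\left(-4,-4 \right)} P{\left(4,5 \right)} = -41 + \left(4 - 4\right) \left(4 + 5\right) = -41 + 0 \cdot 9 = -41 + 0 = -41$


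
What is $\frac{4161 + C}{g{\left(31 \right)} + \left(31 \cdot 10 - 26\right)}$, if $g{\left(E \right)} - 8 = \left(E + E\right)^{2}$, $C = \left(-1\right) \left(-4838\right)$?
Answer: $\frac{8999}{4136} \approx 2.1758$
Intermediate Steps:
$C = 4838$
$g{\left(E \right)} = 8 + 4 E^{2}$ ($g{\left(E \right)} = 8 + \left(E + E\right)^{2} = 8 + \left(2 E\right)^{2} = 8 + 4 E^{2}$)
$\frac{4161 + C}{g{\left(31 \right)} + \left(31 \cdot 10 - 26\right)} = \frac{4161 + 4838}{\left(8 + 4 \cdot 31^{2}\right) + \left(31 \cdot 10 - 26\right)} = \frac{8999}{\left(8 + 4 \cdot 961\right) + \left(310 - 26\right)} = \frac{8999}{\left(8 + 3844\right) + 284} = \frac{8999}{3852 + 284} = \frac{8999}{4136}$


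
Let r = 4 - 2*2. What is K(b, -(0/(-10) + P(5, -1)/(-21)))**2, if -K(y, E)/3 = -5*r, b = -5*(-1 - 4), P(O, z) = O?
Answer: 0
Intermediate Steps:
r = 0 (r = 4 - 4 = 0)
b = 25 (b = -5*(-5) = 25)
K(y, E) = 0 (K(y, E) = -(-15)*0 = -3*0 = 0)
K(b, -(0/(-10) + P(5, -1)/(-21)))**2 = 0**2 = 0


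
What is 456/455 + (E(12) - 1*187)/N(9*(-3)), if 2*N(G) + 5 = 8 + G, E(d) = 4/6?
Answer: 270761/16380 ≈ 16.530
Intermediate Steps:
E(d) = ⅔ (E(d) = (⅙)*4 = ⅔)
N(G) = 3/2 + G/2 (N(G) = -5/2 + (8 + G)/2 = -5/2 + (4 + G/2) = 3/2 + G/2)
456/455 + (E(12) - 1*187)/N(9*(-3)) = 456/455 + (⅔ - 1*187)/(3/2 + (9*(-3))/2) = 456*(1/455) + (⅔ - 187)/(3/2 + (½)*(-27)) = 456/455 - 559/(3*(3/2 - 27/2)) = 456/455 - 559/3/(-12) = 456/455 - 559/3*(-1/12) = 456/455 + 559/36 = 270761/16380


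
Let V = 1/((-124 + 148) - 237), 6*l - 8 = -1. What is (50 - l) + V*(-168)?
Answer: 21139/426 ≈ 49.622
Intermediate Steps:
l = 7/6 (l = 4/3 + (⅙)*(-1) = 4/3 - ⅙ = 7/6 ≈ 1.1667)
V = -1/213 (V = 1/(24 - 237) = 1/(-213) = -1/213 ≈ -0.0046948)
(50 - l) + V*(-168) = (50 - 1*7/6) - 1/213*(-168) = (50 - 7/6) + 56/71 = 293/6 + 56/71 = 21139/426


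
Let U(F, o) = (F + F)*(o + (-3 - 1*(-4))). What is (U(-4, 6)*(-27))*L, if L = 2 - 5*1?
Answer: -4536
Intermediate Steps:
L = -3 (L = 2 - 5 = -3)
U(F, o) = 2*F*(1 + o) (U(F, o) = (2*F)*(o + (-3 + 4)) = (2*F)*(o + 1) = (2*F)*(1 + o) = 2*F*(1 + o))
(U(-4, 6)*(-27))*L = ((2*(-4)*(1 + 6))*(-27))*(-3) = ((2*(-4)*7)*(-27))*(-3) = -56*(-27)*(-3) = 1512*(-3) = -4536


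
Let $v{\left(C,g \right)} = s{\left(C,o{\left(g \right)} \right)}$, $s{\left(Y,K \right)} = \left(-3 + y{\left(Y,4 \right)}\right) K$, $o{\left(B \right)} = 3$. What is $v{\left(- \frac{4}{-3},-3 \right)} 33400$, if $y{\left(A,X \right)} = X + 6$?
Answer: $701400$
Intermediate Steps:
$y{\left(A,X \right)} = 6 + X$
$s{\left(Y,K \right)} = 7 K$ ($s{\left(Y,K \right)} = \left(-3 + \left(6 + 4\right)\right) K = \left(-3 + 10\right) K = 7 K$)
$v{\left(C,g \right)} = 21$ ($v{\left(C,g \right)} = 7 \cdot 3 = 21$)
$v{\left(- \frac{4}{-3},-3 \right)} 33400 = 21 \cdot 33400 = 701400$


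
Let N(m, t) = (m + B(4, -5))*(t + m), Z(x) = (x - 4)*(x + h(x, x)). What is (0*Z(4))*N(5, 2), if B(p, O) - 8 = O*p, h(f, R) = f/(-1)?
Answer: 0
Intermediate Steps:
h(f, R) = -f (h(f, R) = f*(-1) = -f)
B(p, O) = 8 + O*p
Z(x) = 0 (Z(x) = (x - 4)*(x - x) = (-4 + x)*0 = 0)
N(m, t) = (-12 + m)*(m + t) (N(m, t) = (m + (8 - 5*4))*(t + m) = (m + (8 - 20))*(m + t) = (m - 12)*(m + t) = (-12 + m)*(m + t))
(0*Z(4))*N(5, 2) = (0*0)*(5**2 - 12*5 - 12*2 + 5*2) = 0*(25 - 60 - 24 + 10) = 0*(-49) = 0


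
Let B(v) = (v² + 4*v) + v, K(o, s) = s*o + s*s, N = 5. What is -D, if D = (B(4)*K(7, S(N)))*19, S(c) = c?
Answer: -41040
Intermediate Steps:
K(o, s) = s² + o*s (K(o, s) = o*s + s² = s² + o*s)
B(v) = v² + 5*v
D = 41040 (D = ((4*(5 + 4))*(5*(7 + 5)))*19 = ((4*9)*(5*12))*19 = (36*60)*19 = 2160*19 = 41040)
-D = -1*41040 = -41040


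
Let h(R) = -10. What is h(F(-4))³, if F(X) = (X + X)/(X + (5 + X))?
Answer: -1000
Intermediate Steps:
F(X) = 2*X/(5 + 2*X) (F(X) = (2*X)/(5 + 2*X) = 2*X/(5 + 2*X))
h(F(-4))³ = (-10)³ = -1000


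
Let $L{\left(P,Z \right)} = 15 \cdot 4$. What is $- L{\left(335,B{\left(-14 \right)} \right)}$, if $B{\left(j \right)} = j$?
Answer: $-60$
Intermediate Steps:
$L{\left(P,Z \right)} = 60$
$- L{\left(335,B{\left(-14 \right)} \right)} = \left(-1\right) 60 = -60$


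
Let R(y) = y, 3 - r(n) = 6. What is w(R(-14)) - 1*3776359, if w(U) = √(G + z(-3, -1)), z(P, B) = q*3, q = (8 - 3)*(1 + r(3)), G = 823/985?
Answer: -3776359 + I*√28296095/985 ≈ -3.7764e+6 + 5.4004*I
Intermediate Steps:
G = 823/985 (G = 823*(1/985) = 823/985 ≈ 0.83553)
r(n) = -3 (r(n) = 3 - 1*6 = 3 - 6 = -3)
q = -10 (q = (8 - 3)*(1 - 3) = 5*(-2) = -10)
z(P, B) = -30 (z(P, B) = -10*3 = -30)
w(U) = I*√28296095/985 (w(U) = √(823/985 - 30) = √(-28727/985) = I*√28296095/985)
w(R(-14)) - 1*3776359 = I*√28296095/985 - 1*3776359 = I*√28296095/985 - 3776359 = -3776359 + I*√28296095/985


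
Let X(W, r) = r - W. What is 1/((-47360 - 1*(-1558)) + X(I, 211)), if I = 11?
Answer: -1/45602 ≈ -2.1929e-5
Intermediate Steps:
1/((-47360 - 1*(-1558)) + X(I, 211)) = 1/((-47360 - 1*(-1558)) + (211 - 1*11)) = 1/((-47360 + 1558) + (211 - 11)) = 1/(-45802 + 200) = 1/(-45602) = -1/45602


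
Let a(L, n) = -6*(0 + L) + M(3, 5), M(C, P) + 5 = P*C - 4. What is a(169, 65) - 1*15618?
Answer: -16626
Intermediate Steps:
M(C, P) = -9 + C*P (M(C, P) = -5 + (P*C - 4) = -5 + (C*P - 4) = -5 + (-4 + C*P) = -9 + C*P)
a(L, n) = 6 - 6*L (a(L, n) = -6*(0 + L) + (-9 + 3*5) = -6*L + (-9 + 15) = -6*L + 6 = 6 - 6*L)
a(169, 65) - 1*15618 = (6 - 6*169) - 1*15618 = (6 - 1014) - 15618 = -1008 - 15618 = -16626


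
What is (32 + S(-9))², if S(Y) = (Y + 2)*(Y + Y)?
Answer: 24964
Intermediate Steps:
S(Y) = 2*Y*(2 + Y) (S(Y) = (2 + Y)*(2*Y) = 2*Y*(2 + Y))
(32 + S(-9))² = (32 + 2*(-9)*(2 - 9))² = (32 + 2*(-9)*(-7))² = (32 + 126)² = 158² = 24964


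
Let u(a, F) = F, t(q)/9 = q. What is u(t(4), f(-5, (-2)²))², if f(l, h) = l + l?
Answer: 100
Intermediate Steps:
t(q) = 9*q
f(l, h) = 2*l
u(t(4), f(-5, (-2)²))² = (2*(-5))² = (-10)² = 100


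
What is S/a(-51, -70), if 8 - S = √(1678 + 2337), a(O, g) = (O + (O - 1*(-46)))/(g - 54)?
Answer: 124/7 - 31*√4015/14 ≈ -122.59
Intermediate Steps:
a(O, g) = (46 + 2*O)/(-54 + g) (a(O, g) = (O + (O + 46))/(-54 + g) = (O + (46 + O))/(-54 + g) = (46 + 2*O)/(-54 + g))
S = 8 - √4015 (S = 8 - √(1678 + 2337) = 8 - √4015 ≈ -55.364)
S/a(-51, -70) = (8 - √4015)/((2*(23 - 51)/(-54 - 70))) = (8 - √4015)/((2*(-28)/(-124))) = (8 - √4015)/((2*(-1/124)*(-28))) = (8 - √4015)/(14/31) = (8 - √4015)*(31/14) = 124/7 - 31*√4015/14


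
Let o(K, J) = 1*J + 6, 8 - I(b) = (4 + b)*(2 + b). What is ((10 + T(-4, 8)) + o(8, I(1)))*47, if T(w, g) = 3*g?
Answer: 1551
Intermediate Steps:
I(b) = 8 - (2 + b)*(4 + b) (I(b) = 8 - (4 + b)*(2 + b) = 8 - (2 + b)*(4 + b))
o(K, J) = 6 + J (o(K, J) = J + 6 = 6 + J)
((10 + T(-4, 8)) + o(8, I(1)))*47 = ((10 + 3*8) + (6 - 1*1*(6 + 1)))*47 = ((10 + 24) + (6 - 1*1*7))*47 = (34 + (6 - 7))*47 = (34 - 1)*47 = 33*47 = 1551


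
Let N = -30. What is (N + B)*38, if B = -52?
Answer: -3116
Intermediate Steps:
(N + B)*38 = (-30 - 52)*38 = -82*38 = -3116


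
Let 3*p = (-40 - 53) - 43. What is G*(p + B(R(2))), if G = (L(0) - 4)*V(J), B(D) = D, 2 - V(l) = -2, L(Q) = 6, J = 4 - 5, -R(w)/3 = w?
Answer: -1232/3 ≈ -410.67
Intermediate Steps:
R(w) = -3*w
p = -136/3 (p = ((-40 - 53) - 43)/3 = (-93 - 43)/3 = (⅓)*(-136) = -136/3 ≈ -45.333)
J = -1
V(l) = 4 (V(l) = 2 - 1*(-2) = 2 + 2 = 4)
G = 8 (G = (6 - 4)*4 = 2*4 = 8)
G*(p + B(R(2))) = 8*(-136/3 - 3*2) = 8*(-136/3 - 6) = 8*(-154/3) = -1232/3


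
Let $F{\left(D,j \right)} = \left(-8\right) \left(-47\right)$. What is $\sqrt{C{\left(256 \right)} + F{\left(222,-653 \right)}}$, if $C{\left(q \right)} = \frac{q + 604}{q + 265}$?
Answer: $\frac{2 \sqrt{25627469}}{521} \approx 19.433$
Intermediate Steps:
$F{\left(D,j \right)} = 376$
$C{\left(q \right)} = \frac{604 + q}{265 + q}$
$\sqrt{C{\left(256 \right)} + F{\left(222,-653 \right)}} = \sqrt{\frac{604 + 256}{265 + 256} + 376} = \sqrt{\frac{1}{521} \cdot 860 + 376} = \sqrt{\frac{860}{521} + 376} = \sqrt{\frac{196756}{521}} = \frac{2 \sqrt{25627469}}{521}$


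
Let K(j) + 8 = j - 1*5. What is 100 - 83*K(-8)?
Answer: 1843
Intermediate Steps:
K(j) = -13 + j (K(j) = -8 + (j - 1*5) = -8 + (j - 5) = -8 + (-5 + j) = -13 + j)
100 - 83*K(-8) = 100 - 83*(-13 - 8) = 100 - 83*(-21) = 100 + 1743 = 1843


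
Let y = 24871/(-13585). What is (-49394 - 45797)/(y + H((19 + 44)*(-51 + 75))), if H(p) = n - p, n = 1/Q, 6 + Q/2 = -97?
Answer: 1274607490/20270259 ≈ 62.881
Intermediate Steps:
Q = -206 (Q = -12 + 2*(-97) = -12 - 194 = -206)
n = -1/206 (n = 1/(-206) = -1/206 ≈ -0.0048544)
H(p) = -1/206 - p
y = -119/65 (y = 24871*(-1/13585) = -119/65 ≈ -1.8308)
(-49394 - 45797)/(y + H((19 + 44)*(-51 + 75))) = (-49394 - 45797)/(-119/65 + (-1/206 - (19 + 44)*(-51 + 75))) = -95191/(-119/65 + (-1/206 - 63*24)) = -95191/(-119/65 + (-1/206 - 1*1512)) = -95191/(-119/65 + (-1/206 - 1512)) = -95191/(-119/65 - 311473/206) = -95191/(-20270259/13390) = -95191*(-13390/20270259) = 1274607490/20270259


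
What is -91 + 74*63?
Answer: 4571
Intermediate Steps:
-91 + 74*63 = -91 + 4662 = 4571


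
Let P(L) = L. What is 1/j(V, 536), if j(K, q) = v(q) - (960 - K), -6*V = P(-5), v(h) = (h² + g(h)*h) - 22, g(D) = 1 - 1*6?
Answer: 6/1701809 ≈ 3.5257e-6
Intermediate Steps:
g(D) = -5 (g(D) = 1 - 6 = -5)
v(h) = -22 + h² - 5*h (v(h) = (h² - 5*h) - 22 = -22 + h² - 5*h)
V = ⅚ (V = -⅙*(-5) = ⅚ ≈ 0.83333)
j(K, q) = -982 + K + q² - 5*q (j(K, q) = (-22 + q² - 5*q) - (960 - K) = (-22 + q² - 5*q) + (-960 + K) = -982 + K + q² - 5*q)
1/j(V, 536) = 1/(-982 + ⅚ + 536² - 5*536) = 1/(-982 + ⅚ + 287296 - 2680) = 1/(1701809/6) = 6/1701809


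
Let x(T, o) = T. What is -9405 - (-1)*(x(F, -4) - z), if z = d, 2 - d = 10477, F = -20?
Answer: 1050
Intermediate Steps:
d = -10475 (d = 2 - 1*10477 = 2 - 10477 = -10475)
z = -10475
-9405 - (-1)*(x(F, -4) - z) = -9405 - (-1)*(-20 - 1*(-10475)) = -9405 - (-1)*(-20 + 10475) = -9405 - (-1)*10455 = -9405 - 1*(-10455) = -9405 + 10455 = 1050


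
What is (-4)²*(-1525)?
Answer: -24400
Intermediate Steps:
(-4)²*(-1525) = 16*(-1525) = -24400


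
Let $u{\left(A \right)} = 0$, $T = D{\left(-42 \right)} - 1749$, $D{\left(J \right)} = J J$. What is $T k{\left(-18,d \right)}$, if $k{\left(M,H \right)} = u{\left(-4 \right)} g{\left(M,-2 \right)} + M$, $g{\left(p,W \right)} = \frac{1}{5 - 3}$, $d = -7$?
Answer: $-270$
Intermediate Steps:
$D{\left(J \right)} = J^{2}$
$T = 15$ ($T = \left(-42\right)^{2} - 1749 = 1764 - 1749 = 15$)
$g{\left(p,W \right)} = \frac{1}{2}$
$k{\left(M,H \right)} = M$ ($k{\left(M,H \right)} = 0 \cdot \frac{1}{2} + M = 0 + M = M$)
$T k{\left(-18,d \right)} = 15 \left(-18\right) = -270$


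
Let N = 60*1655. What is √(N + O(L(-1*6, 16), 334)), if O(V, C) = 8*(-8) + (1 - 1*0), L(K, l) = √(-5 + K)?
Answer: √99237 ≈ 315.02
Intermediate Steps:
O(V, C) = -63 (O(V, C) = -64 + (1 + 0) = -64 + 1 = -63)
N = 99300
√(N + O(L(-1*6, 16), 334)) = √(99300 - 63) = √99237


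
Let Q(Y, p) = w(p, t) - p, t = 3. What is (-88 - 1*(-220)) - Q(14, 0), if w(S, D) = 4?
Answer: 128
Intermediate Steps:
Q(Y, p) = 4 - p
(-88 - 1*(-220)) - Q(14, 0) = (-88 - 1*(-220)) - (4 - 1*0) = (-88 + 220) - (4 + 0) = 132 - 1*4 = 132 - 4 = 128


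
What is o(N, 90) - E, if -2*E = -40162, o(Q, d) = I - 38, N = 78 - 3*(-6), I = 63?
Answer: -20056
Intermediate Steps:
N = 96 (N = 78 + 18 = 96)
o(Q, d) = 25 (o(Q, d) = 63 - 38 = 25)
E = 20081 (E = -½*(-40162) = 20081)
o(N, 90) - E = 25 - 1*20081 = 25 - 20081 = -20056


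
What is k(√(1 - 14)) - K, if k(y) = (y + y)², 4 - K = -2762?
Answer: -2818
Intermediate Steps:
K = 2766 (K = 4 - 1*(-2762) = 4 + 2762 = 2766)
k(y) = 4*y² (k(y) = (2*y)² = 4*y²)
k(√(1 - 14)) - K = 4*(√(1 - 14))² - 1*2766 = 4*(√(-13))² - 2766 = 4*(I*√13)² - 2766 = 4*(-13) - 2766 = -52 - 2766 = -2818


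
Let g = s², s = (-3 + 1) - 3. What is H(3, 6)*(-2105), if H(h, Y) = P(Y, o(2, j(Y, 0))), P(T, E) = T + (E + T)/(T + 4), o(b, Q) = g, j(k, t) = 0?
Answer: -38311/2 ≈ -19156.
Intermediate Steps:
s = -5 (s = -2 - 3 = -5)
g = 25 (g = (-5)² = 25)
o(b, Q) = 25
P(T, E) = T + (E + T)/(4 + T)
H(h, Y) = (25 + Y² + 5*Y)/(4 + Y)
H(3, 6)*(-2105) = ((25 + 6² + 5*6)/(4 + 6))*(-2105) = ((25 + 36 + 30)/10)*(-2105) = ((⅒)*91)*(-2105) = (91/10)*(-2105) = -38311/2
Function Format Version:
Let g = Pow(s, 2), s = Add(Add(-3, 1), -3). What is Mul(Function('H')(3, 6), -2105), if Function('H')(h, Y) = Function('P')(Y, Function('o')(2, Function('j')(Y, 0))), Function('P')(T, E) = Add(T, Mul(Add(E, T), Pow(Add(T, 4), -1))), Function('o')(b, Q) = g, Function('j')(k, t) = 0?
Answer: Rational(-38311, 2) ≈ -19156.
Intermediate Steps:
s = -5 (s = Add(-2, -3) = -5)
g = 25 (g = Pow(-5, 2) = 25)
Function('o')(b, Q) = 25
Function('P')(T, E) = Add(T, Mul(Pow(Add(4, T), -1), Add(E, T))) (Function('P')(T, E) = Add(T, Mul(Add(E, T), Pow(Add(4, T), -1))) = Add(T, Mul(Pow(Add(4, T), -1), Add(E, T))))
Function('H')(h, Y) = Mul(Pow(Add(4, Y), -1), Add(25, Pow(Y, 2), Mul(5, Y)))
Mul(Function('H')(3, 6), -2105) = Mul(Mul(Pow(Add(4, 6), -1), Add(25, Pow(6, 2), Mul(5, 6))), -2105) = Mul(Mul(Pow(10, -1), Add(25, 36, 30)), -2105) = Mul(Mul(Rational(1, 10), 91), -2105) = Mul(Rational(91, 10), -2105) = Rational(-38311, 2)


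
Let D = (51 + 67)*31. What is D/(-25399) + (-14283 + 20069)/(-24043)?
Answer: -234907908/610668157 ≈ -0.38467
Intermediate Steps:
D = 3658 (D = 118*31 = 3658)
D/(-25399) + (-14283 + 20069)/(-24043) = 3658/(-25399) + (-14283 + 20069)/(-24043) = 3658*(-1/25399) + 5786*(-1/24043) = -3658/25399 - 5786/24043 = -234907908/610668157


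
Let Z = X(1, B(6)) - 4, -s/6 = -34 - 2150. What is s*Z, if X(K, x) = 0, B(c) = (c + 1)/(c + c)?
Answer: -52416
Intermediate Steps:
B(c) = (1 + c)/(2*c) (B(c) = (1 + c)/((2*c)) = (1 + c)*(1/(2*c)) = (1 + c)/(2*c))
s = 13104 (s = -6*(-34 - 2150) = -6*(-2184) = 13104)
Z = -4 (Z = 0 - 4 = -4)
s*Z = 13104*(-4) = -52416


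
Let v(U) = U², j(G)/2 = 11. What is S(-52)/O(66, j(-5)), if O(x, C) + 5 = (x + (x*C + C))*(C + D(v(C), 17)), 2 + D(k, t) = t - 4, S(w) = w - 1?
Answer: -53/50815 ≈ -0.0010430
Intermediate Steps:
j(G) = 22 (j(G) = 2*11 = 22)
S(w) = -1 + w
D(k, t) = -6 + t (D(k, t) = -2 + (t - 4) = -2 + (-4 + t) = -6 + t)
O(x, C) = -5 + (11 + C)*(C + x + C*x) (O(x, C) = -5 + (x + (x*C + C))*(C + (-6 + 17)) = -5 + (x + (C*x + C))*(C + 11) = -5 + (x + (C + C*x))*(11 + C) = -5 + (C + x + C*x)*(11 + C) = -5 + (11 + C)*(C + x + C*x))
S(-52)/O(66, j(-5)) = (-1 - 52)/(-5 + 22² + 11*22 + 11*66 + 66*22² + 12*22*66) = -53/(-5 + 484 + 242 + 726 + 66*484 + 17424) = -53/(-5 + 484 + 242 + 726 + 31944 + 17424) = -53/50815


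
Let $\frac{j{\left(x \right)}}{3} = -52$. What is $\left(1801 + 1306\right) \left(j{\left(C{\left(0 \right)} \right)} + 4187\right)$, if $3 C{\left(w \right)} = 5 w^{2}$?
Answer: $12524317$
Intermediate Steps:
$C{\left(w \right)} = \frac{5 w^{2}}{3}$
$j{\left(x \right)} = -156$ ($j{\left(x \right)} = 3 \left(-52\right) = -156$)
$\left(1801 + 1306\right) \left(j{\left(C{\left(0 \right)} \right)} + 4187\right) = \left(1801 + 1306\right) \left(-156 + 4187\right) = 3107 \cdot 4031 = 12524317$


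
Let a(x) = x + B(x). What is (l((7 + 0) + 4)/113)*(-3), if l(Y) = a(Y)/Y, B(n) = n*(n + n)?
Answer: -69/113 ≈ -0.61062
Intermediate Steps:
B(n) = 2*n² (B(n) = n*(2*n) = 2*n²)
a(x) = x + 2*x²
l(Y) = 1 + 2*Y (l(Y) = (Y*(1 + 2*Y))/Y = 1 + 2*Y)
(l((7 + 0) + 4)/113)*(-3) = ((1 + 2*((7 + 0) + 4))/113)*(-3) = ((1 + 2*(7 + 4))*(1/113))*(-3) = ((1 + 2*11)*(1/113))*(-3) = ((1 + 22)*(1/113))*(-3) = (23*(1/113))*(-3) = (23/113)*(-3) = -69/113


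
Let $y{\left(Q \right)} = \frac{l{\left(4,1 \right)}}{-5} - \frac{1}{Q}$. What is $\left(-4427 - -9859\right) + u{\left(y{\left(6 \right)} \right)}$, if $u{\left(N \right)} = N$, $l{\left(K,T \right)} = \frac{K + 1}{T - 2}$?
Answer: $\frac{32597}{6} \approx 5432.8$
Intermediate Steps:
$l{\left(K,T \right)} = \frac{1 + K}{-2 + T}$
$y{\left(Q \right)} = 1 - \frac{1}{Q}$ ($y{\left(Q \right)} = \frac{\frac{1}{-2 + 1} \left(1 + 4\right)}{-5} - \frac{1}{Q} = \frac{1}{-1} \cdot 5 \left(- \frac{1}{5}\right) - \frac{1}{Q} = \left(-1\right) 5 \left(- \frac{1}{5}\right) - \frac{1}{Q} = \left(-5\right) \left(- \frac{1}{5}\right) - \frac{1}{Q} = 1 - \frac{1}{Q}$)
$\left(-4427 - -9859\right) + u{\left(y{\left(6 \right)} \right)} = \left(-4427 - -9859\right) + \frac{-1 + 6}{6} = \left(-4427 + 9859\right) + \frac{1}{6} \cdot 5 = 5432 + \frac{5}{6} = \frac{32597}{6}$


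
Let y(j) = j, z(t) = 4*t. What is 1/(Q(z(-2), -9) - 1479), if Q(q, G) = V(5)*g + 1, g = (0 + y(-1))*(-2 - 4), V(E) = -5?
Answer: -1/1508 ≈ -0.00066313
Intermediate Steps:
g = 6 (g = (0 - 1)*(-2 - 4) = -1*(-6) = 6)
Q(q, G) = -29 (Q(q, G) = -5*6 + 1 = -30 + 1 = -29)
1/(Q(z(-2), -9) - 1479) = 1/(-29 - 1479) = 1/(-1508) = -1/1508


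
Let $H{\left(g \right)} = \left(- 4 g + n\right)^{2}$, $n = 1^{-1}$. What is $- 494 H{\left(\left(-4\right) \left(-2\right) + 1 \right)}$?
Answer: $-605150$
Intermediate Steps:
$n = 1$
$H{\left(g \right)} = \left(1 - 4 g\right)^{2}$ ($H{\left(g \right)} = \left(- 4 g + 1\right)^{2} = \left(1 - 4 g\right)^{2}$)
$- 494 H{\left(\left(-4\right) \left(-2\right) + 1 \right)} = - 494 \left(-1 + 4 \left(\left(-4\right) \left(-2\right) + 1\right)\right)^{2} = - 494 \left(-1 + 4 \left(8 + 1\right)\right)^{2} = - 494 \left(-1 + 4 \cdot 9\right)^{2} = - 494 \left(-1 + 36\right)^{2} = - 494 \cdot 35^{2} = \left(-494\right) 1225 = -605150$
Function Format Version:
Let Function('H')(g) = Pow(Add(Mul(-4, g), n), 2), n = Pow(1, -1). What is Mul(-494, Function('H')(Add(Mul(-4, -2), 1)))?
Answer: -605150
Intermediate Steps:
n = 1
Function('H')(g) = Pow(Add(1, Mul(-4, g)), 2) (Function('H')(g) = Pow(Add(Mul(-4, g), 1), 2) = Pow(Add(1, Mul(-4, g)), 2))
Mul(-494, Function('H')(Add(Mul(-4, -2), 1))) = Mul(-494, Pow(Add(-1, Mul(4, Add(Mul(-4, -2), 1))), 2)) = Mul(-494, Pow(Add(-1, Mul(4, Add(8, 1))), 2)) = Mul(-494, Pow(Add(-1, Mul(4, 9)), 2)) = Mul(-494, Pow(Add(-1, 36), 2)) = Mul(-494, Pow(35, 2)) = Mul(-494, 1225) = -605150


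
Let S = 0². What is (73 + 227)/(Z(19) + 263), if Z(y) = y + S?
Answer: 50/47 ≈ 1.0638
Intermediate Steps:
S = 0
Z(y) = y (Z(y) = y + 0 = y)
(73 + 227)/(Z(19) + 263) = (73 + 227)/(19 + 263) = 300/282 = 300*(1/282) = 50/47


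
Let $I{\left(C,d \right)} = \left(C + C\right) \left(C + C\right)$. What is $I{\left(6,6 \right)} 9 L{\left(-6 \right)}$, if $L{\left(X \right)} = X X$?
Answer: $46656$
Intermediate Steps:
$L{\left(X \right)} = X^{2}$
$I{\left(C,d \right)} = 4 C^{2}$ ($I{\left(C,d \right)} = 2 C 2 C = 4 C^{2}$)
$I{\left(6,6 \right)} 9 L{\left(-6 \right)} = 4 \cdot 6^{2} \cdot 9 \left(-6\right)^{2} = 4 \cdot 36 \cdot 9 \cdot 36 = 144 \cdot 9 \cdot 36 = 1296 \cdot 36 = 46656$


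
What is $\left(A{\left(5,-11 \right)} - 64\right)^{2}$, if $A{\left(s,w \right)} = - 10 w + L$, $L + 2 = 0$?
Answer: $1936$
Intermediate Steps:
$L = -2$ ($L = -2 + 0 = -2$)
$A{\left(s,w \right)} = -2 - 10 w$ ($A{\left(s,w \right)} = - 10 w - 2 = -2 - 10 w$)
$\left(A{\left(5,-11 \right)} - 64\right)^{2} = \left(\left(-2 - -110\right) - 64\right)^{2} = \left(\left(-2 + 110\right) - 64\right)^{2} = \left(108 - 64\right)^{2} = 44^{2} = 1936$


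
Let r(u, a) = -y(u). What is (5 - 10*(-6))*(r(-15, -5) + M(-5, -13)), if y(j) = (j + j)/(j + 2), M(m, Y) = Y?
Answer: -995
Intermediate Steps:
y(j) = 2*j/(2 + j) (y(j) = (2*j)/(2 + j) = 2*j/(2 + j))
r(u, a) = -2*u/(2 + u)
(5 - 10*(-6))*(r(-15, -5) + M(-5, -13)) = (5 - 10*(-6))*(-2*(-15)/(2 - 15) - 13) = (5 + 60)*(-2*(-15)/(-13) - 13) = 65*(-2*(-15)*(-1/13) - 13) = 65*(-30/13 - 13) = 65*(-199/13) = -995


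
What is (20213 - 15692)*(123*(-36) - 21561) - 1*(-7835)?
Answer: -117488434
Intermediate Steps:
(20213 - 15692)*(123*(-36) - 21561) - 1*(-7835) = 4521*(-4428 - 21561) + 7835 = 4521*(-25989) + 7835 = -117496269 + 7835 = -117488434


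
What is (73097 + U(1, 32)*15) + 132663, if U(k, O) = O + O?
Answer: 206720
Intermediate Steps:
U(k, O) = 2*O
(73097 + U(1, 32)*15) + 132663 = (73097 + (2*32)*15) + 132663 = (73097 + 64*15) + 132663 = (73097 + 960) + 132663 = 74057 + 132663 = 206720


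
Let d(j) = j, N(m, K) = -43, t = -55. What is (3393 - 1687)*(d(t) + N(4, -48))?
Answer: -167188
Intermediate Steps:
(3393 - 1687)*(d(t) + N(4, -48)) = (3393 - 1687)*(-55 - 43) = 1706*(-98) = -167188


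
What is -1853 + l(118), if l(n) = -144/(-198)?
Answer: -20375/11 ≈ -1852.3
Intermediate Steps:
l(n) = 8/11 (l(n) = -144*(-1/198) = 8/11)
-1853 + l(118) = -1853 + 8/11 = -20375/11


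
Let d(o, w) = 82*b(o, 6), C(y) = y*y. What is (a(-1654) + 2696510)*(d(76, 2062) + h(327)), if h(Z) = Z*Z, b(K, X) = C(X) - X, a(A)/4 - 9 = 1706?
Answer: 295718940930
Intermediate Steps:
C(y) = y²
a(A) = 6860 (a(A) = 36 + 4*1706 = 36 + 6824 = 6860)
b(K, X) = X² - X
d(o, w) = 2460 (d(o, w) = 82*(6*(-1 + 6)) = 82*(6*5) = 82*30 = 2460)
h(Z) = Z²
(a(-1654) + 2696510)*(d(76, 2062) + h(327)) = (6860 + 2696510)*(2460 + 327²) = 2703370*(2460 + 106929) = 2703370*109389 = 295718940930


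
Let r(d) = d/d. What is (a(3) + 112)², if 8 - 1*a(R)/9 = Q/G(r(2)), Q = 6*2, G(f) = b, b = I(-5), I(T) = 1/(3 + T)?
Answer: 160000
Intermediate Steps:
r(d) = 1
b = -½ (b = 1/(3 - 5) = 1/(-2) = -½ ≈ -0.50000)
G(f) = -½
Q = 12
a(R) = 288 (a(R) = 72 - 108/(-½) = 72 - 108*(-2) = 72 - 9*(-24) = 72 + 216 = 288)
(a(3) + 112)² = (288 + 112)² = 400² = 160000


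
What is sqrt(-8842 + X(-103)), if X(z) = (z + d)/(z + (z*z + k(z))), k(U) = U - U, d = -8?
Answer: I*sqrt(108438452942)/3502 ≈ 94.032*I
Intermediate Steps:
k(U) = 0
X(z) = (-8 + z)/(z + z**2) (X(z) = (z - 8)/(z + (z*z + 0)) = (-8 + z)/(z + (z**2 + 0)) = (-8 + z)/(z + z**2))
sqrt(-8842 + X(-103)) = sqrt(-8842 + (-8 - 103)/((-103)*(1 - 103))) = sqrt(-8842 - 1/103*(-111)/(-102)) = sqrt(-8842 - 1/103*(-1/102)*(-111)) = sqrt(-8842 - 37/3502) = sqrt(-30964721/3502) = I*sqrt(108438452942)/3502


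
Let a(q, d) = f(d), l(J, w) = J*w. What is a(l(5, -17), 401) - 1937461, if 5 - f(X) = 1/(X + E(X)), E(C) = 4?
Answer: -784669681/405 ≈ -1.9375e+6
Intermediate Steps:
f(X) = 5 - 1/(4 + X) (f(X) = 5 - 1/(X + 4) = 5 - 1/(4 + X))
a(q, d) = (19 + 5*d)/(4 + d)
a(l(5, -17), 401) - 1937461 = (19 + 5*401)/(4 + 401) - 1937461 = (19 + 2005)/405 - 1937461 = (1/405)*2024 - 1937461 = 2024/405 - 1937461 = -784669681/405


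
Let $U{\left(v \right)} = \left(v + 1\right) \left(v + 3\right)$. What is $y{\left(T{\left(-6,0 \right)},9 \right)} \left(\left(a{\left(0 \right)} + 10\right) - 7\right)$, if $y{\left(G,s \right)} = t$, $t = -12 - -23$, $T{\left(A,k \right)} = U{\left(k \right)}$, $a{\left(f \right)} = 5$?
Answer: $88$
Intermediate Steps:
$U{\left(v \right)} = \left(1 + v\right) \left(3 + v\right)$
$T{\left(A,k \right)} = 3 + k^{2} + 4 k$
$t = 11$ ($t = -12 + 23 = 11$)
$y{\left(G,s \right)} = 11$
$y{\left(T{\left(-6,0 \right)},9 \right)} \left(\left(a{\left(0 \right)} + 10\right) - 7\right) = 11 \left(\left(5 + 10\right) - 7\right) = 11 \left(15 - 7\right) = 11 \cdot 8 = 88$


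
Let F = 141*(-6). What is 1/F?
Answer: -1/846 ≈ -0.0011820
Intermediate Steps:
F = -846
1/F = 1/(-846) = -1/846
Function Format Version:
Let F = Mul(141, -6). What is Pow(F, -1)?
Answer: Rational(-1, 846) ≈ -0.0011820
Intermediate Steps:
F = -846
Pow(F, -1) = Pow(-846, -1) = Rational(-1, 846)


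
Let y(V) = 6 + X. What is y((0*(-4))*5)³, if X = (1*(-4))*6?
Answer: -5832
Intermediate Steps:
X = -24 (X = -4*6 = -24)
y(V) = -18 (y(V) = 6 - 24 = -18)
y((0*(-4))*5)³ = (-18)³ = -5832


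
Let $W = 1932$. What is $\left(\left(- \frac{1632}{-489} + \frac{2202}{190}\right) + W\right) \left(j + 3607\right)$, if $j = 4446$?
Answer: $\frac{242783156639}{15485} \approx 1.5679 \cdot 10^{7}$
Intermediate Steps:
$\left(\left(- \frac{1632}{-489} + \frac{2202}{190}\right) + W\right) \left(j + 3607\right) = \left(\left(- \frac{1632}{-489} + \frac{2202}{190}\right) + 1932\right) \left(4446 + 3607\right) = \left(\left(\left(-1632\right) \left(- \frac{1}{489}\right) + 2202 \cdot \frac{1}{190}\right) + 1932\right) 8053 = \left(\left(\frac{544}{163} + \frac{1101}{95}\right) + 1932\right) 8053 = \left(\frac{231143}{15485} + 1932\right) 8053 = \frac{30148163}{15485} \cdot 8053 = \frac{242783156639}{15485}$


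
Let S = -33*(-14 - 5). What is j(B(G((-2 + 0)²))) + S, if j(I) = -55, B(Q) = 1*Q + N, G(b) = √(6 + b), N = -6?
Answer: 572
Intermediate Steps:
B(Q) = -6 + Q (B(Q) = 1*Q - 6 = Q - 6 = -6 + Q)
S = 627 (S = -33*(-19) = 627)
j(B(G((-2 + 0)²))) + S = -55 + 627 = 572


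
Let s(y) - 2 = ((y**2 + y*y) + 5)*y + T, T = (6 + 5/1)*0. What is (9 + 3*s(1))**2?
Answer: 1296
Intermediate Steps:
T = 0 (T = (6 + 5*1)*0 = (6 + 5)*0 = 11*0 = 0)
s(y) = 2 + y*(5 + 2*y**2) (s(y) = 2 + (((y**2 + y*y) + 5)*y + 0) = 2 + (((y**2 + y**2) + 5)*y + 0) = 2 + ((2*y**2 + 5)*y + 0) = 2 + ((5 + 2*y**2)*y + 0) = 2 + (y*(5 + 2*y**2) + 0) = 2 + y*(5 + 2*y**2))
(9 + 3*s(1))**2 = (9 + 3*(2 + 2*1**3 + 5*1))**2 = (9 + 3*(2 + 2*1 + 5))**2 = (9 + 3*(2 + 2 + 5))**2 = (9 + 3*9)**2 = (9 + 27)**2 = 36**2 = 1296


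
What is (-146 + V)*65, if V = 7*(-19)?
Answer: -18135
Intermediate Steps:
V = -133
(-146 + V)*65 = (-146 - 133)*65 = -279*65 = -18135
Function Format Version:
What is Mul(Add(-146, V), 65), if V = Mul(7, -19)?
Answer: -18135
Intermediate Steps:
V = -133
Mul(Add(-146, V), 65) = Mul(Add(-146, -133), 65) = Mul(-279, 65) = -18135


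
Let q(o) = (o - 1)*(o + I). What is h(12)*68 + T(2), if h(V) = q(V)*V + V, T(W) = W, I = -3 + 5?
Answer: 126482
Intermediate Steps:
I = 2
q(o) = (-1 + o)*(2 + o) (q(o) = (o - 1)*(o + 2) = (-1 + o)*(2 + o))
h(V) = V + V*(-2 + V + V**2) (h(V) = (-2 + V + V**2)*V + V = V*(-2 + V + V**2) + V = V + V*(-2 + V + V**2))
h(12)*68 + T(2) = (12*(-1 + 12 + 12**2))*68 + 2 = (12*(-1 + 12 + 144))*68 + 2 = (12*155)*68 + 2 = 1860*68 + 2 = 126480 + 2 = 126482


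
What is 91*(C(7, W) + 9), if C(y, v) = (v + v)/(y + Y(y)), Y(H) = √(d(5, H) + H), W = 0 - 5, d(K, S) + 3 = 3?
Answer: 2002/3 + 65*√7/3 ≈ 724.66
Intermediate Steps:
d(K, S) = 0 (d(K, S) = -3 + 3 = 0)
W = -5
Y(H) = √H (Y(H) = √(0 + H) = √H)
C(y, v) = 2*v/(y + √y) (C(y, v) = (v + v)/(y + √y) = (2*v)/(y + √y) = 2*v/(y + √y))
91*(C(7, W) + 9) = 91*(2*(-5)/(7 + √7) + 9) = 91*(-10/(7 + √7) + 9) = 91*(9 - 10/(7 + √7)) = 819 - 910/(7 + √7)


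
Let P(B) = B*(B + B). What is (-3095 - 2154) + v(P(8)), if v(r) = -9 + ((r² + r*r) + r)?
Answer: 27638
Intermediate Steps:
P(B) = 2*B² (P(B) = B*(2*B) = 2*B²)
v(r) = -9 + r + 2*r² (v(r) = -9 + ((r² + r²) + r) = -9 + (2*r² + r) = -9 + (r + 2*r²) = -9 + r + 2*r²)
(-3095 - 2154) + v(P(8)) = (-3095 - 2154) + (-9 + 2*8² + 2*(2*8²)²) = -5249 + (-9 + 2*64 + 2*(2*64)²) = -5249 + (-9 + 128 + 2*128²) = -5249 + (-9 + 128 + 2*16384) = -5249 + (-9 + 128 + 32768) = -5249 + 32887 = 27638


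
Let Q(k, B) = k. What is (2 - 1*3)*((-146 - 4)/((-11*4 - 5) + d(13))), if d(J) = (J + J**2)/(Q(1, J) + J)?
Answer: -25/6 ≈ -4.1667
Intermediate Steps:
d(J) = (J + J**2)/(1 + J)
(2 - 1*3)*((-146 - 4)/((-11*4 - 5) + d(13))) = (2 - 1*3)*((-146 - 4)/((-11*4 - 5) + 13)) = (2 - 3)*(-150/((-44 - 5) + 13)) = -(-150)/(-49 + 13) = -(-150)/(-36) = -(-150)*(-1)/36 = -1*25/6 = -25/6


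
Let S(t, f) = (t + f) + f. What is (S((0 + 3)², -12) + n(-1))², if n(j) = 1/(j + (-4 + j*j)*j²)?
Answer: 3721/16 ≈ 232.56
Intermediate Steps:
S(t, f) = t + 2*f (S(t, f) = (f + t) + f = t + 2*f)
n(j) = 1/(j + j²*(-4 + j²)) (n(j) = 1/(j + (-4 + j²)*j²) = 1/(j + j²*(-4 + j²)))
(S((0 + 3)², -12) + n(-1))² = (((0 + 3)² + 2*(-12)) + 1/((-1)*(1 + (-1)³ - 4*(-1))))² = ((3² - 24) - 1/(1 - 1 + 4))² = ((9 - 24) - 1/4)² = (-15 - 1*¼)² = (-15 - ¼)² = (-61/4)² = 3721/16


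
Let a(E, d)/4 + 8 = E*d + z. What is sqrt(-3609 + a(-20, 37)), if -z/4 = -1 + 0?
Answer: I*sqrt(6585) ≈ 81.148*I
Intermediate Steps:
z = 4 (z = -4*(-1 + 0) = -4*(-1) = 4)
a(E, d) = -16 + 4*E*d (a(E, d) = -32 + 4*(E*d + 4) = -32 + 4*(4 + E*d) = -32 + (16 + 4*E*d) = -16 + 4*E*d)
sqrt(-3609 + a(-20, 37)) = sqrt(-3609 + (-16 + 4*(-20)*37)) = sqrt(-3609 + (-16 - 2960)) = sqrt(-3609 - 2976) = sqrt(-6585) = I*sqrt(6585)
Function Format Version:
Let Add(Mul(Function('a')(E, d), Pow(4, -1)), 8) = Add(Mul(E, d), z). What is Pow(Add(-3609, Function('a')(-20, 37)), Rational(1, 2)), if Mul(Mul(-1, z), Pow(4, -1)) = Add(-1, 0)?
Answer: Mul(I, Pow(6585, Rational(1, 2))) ≈ Mul(81.148, I)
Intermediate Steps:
z = 4 (z = Mul(-4, Add(-1, 0)) = Mul(-4, -1) = 4)
Function('a')(E, d) = Add(-16, Mul(4, E, d)) (Function('a')(E, d) = Add(-32, Mul(4, Add(Mul(E, d), 4))) = Add(-32, Mul(4, Add(4, Mul(E, d)))) = Add(-32, Add(16, Mul(4, E, d))) = Add(-16, Mul(4, E, d)))
Pow(Add(-3609, Function('a')(-20, 37)), Rational(1, 2)) = Pow(Add(-3609, Add(-16, Mul(4, -20, 37))), Rational(1, 2)) = Pow(Add(-3609, Add(-16, -2960)), Rational(1, 2)) = Pow(Add(-3609, -2976), Rational(1, 2)) = Pow(-6585, Rational(1, 2)) = Mul(I, Pow(6585, Rational(1, 2)))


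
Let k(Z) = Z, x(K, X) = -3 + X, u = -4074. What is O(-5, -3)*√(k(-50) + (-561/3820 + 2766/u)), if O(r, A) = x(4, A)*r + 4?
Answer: 17*I*√85485113239855/648445 ≈ 242.39*I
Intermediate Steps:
O(r, A) = 4 + r*(-3 + A) (O(r, A) = (-3 + A)*r + 4 = r*(-3 + A) + 4 = 4 + r*(-3 + A))
O(-5, -3)*√(k(-50) + (-561/3820 + 2766/u)) = (4 - 5*(-3 - 3))*√(-50 + (-561/3820 + 2766/(-4074))) = (4 - 5*(-6))*√(-50 + (-561*1/3820 + 2766*(-1/4074))) = (4 + 30)*√(-50 + (-561/3820 - 461/679)) = 34*√(-50 - 2141939/2593780) = 34*√(-131830939/2593780) = 34*(I*√85485113239855/1296890) = 17*I*√85485113239855/648445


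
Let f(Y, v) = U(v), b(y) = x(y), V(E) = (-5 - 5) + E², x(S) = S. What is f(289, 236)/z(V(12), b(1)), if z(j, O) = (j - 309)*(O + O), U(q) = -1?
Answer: 1/350 ≈ 0.0028571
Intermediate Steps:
V(E) = -10 + E²
b(y) = y
f(Y, v) = -1
z(j, O) = 2*O*(-309 + j) (z(j, O) = (-309 + j)*(2*O) = 2*O*(-309 + j))
f(289, 236)/z(V(12), b(1)) = -1/(2*1*(-309 + (-10 + 12²))) = -1/(2*1*(-309 + (-10 + 144))) = -1/(2*1*(-309 + 134)) = -1/(2*1*(-175)) = -1/(-350) = -1*(-1/350) = 1/350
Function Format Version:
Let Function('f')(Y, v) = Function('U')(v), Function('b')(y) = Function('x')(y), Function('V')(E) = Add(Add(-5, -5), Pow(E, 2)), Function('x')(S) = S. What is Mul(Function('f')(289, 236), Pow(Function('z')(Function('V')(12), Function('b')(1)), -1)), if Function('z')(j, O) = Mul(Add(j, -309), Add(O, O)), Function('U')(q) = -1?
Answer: Rational(1, 350) ≈ 0.0028571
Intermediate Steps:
Function('V')(E) = Add(-10, Pow(E, 2))
Function('b')(y) = y
Function('f')(Y, v) = -1
Function('z')(j, O) = Mul(2, O, Add(-309, j)) (Function('z')(j, O) = Mul(Add(-309, j), Mul(2, O)) = Mul(2, O, Add(-309, j)))
Mul(Function('f')(289, 236), Pow(Function('z')(Function('V')(12), Function('b')(1)), -1)) = Mul(-1, Pow(Mul(2, 1, Add(-309, Add(-10, Pow(12, 2)))), -1)) = Mul(-1, Pow(Mul(2, 1, Add(-309, Add(-10, 144))), -1)) = Mul(-1, Pow(Mul(2, 1, Add(-309, 134)), -1)) = Mul(-1, Pow(Mul(2, 1, -175), -1)) = Mul(-1, Pow(-350, -1)) = Mul(-1, Rational(-1, 350)) = Rational(1, 350)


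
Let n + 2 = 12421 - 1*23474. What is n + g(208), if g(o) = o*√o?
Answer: -11055 + 832*√13 ≈ -8055.2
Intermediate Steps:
g(o) = o^(3/2)
n = -11055 (n = -2 + (12421 - 1*23474) = -2 + (12421 - 23474) = -2 - 11053 = -11055)
n + g(208) = -11055 + 208^(3/2) = -11055 + 832*√13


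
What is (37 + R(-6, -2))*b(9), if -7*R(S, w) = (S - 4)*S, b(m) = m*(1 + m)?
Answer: 17910/7 ≈ 2558.6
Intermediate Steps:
R(S, w) = -S*(-4 + S)/7 (R(S, w) = -(S - 4)*S/7 = -(-4 + S)*S/7 = -S*(-4 + S)/7)
(37 + R(-6, -2))*b(9) = (37 + (1/7)*(-6)*(4 - 1*(-6)))*(9*(1 + 9)) = (37 + (1/7)*(-6)*(4 + 6))*(9*10) = (37 + (1/7)*(-6)*10)*90 = (37 - 60/7)*90 = (199/7)*90 = 17910/7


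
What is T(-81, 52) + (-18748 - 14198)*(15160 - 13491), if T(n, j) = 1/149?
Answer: -8193044225/149 ≈ -5.4987e+7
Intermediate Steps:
T(n, j) = 1/149
T(-81, 52) + (-18748 - 14198)*(15160 - 13491) = 1/149 + (-18748 - 14198)*(15160 - 13491) = 1/149 - 32946*1669 = 1/149 - 54986874 = -8193044225/149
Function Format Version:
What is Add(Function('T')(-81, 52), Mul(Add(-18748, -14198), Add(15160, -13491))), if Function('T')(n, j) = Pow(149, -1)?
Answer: Rational(-8193044225, 149) ≈ -5.4987e+7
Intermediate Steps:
Function('T')(n, j) = Rational(1, 149)
Add(Function('T')(-81, 52), Mul(Add(-18748, -14198), Add(15160, -13491))) = Add(Rational(1, 149), Mul(Add(-18748, -14198), Add(15160, -13491))) = Add(Rational(1, 149), Mul(-32946, 1669)) = Add(Rational(1, 149), -54986874) = Rational(-8193044225, 149)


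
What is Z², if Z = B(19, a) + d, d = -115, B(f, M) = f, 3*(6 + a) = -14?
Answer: 9216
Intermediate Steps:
a = -32/3 (a = -6 + (⅓)*(-14) = -6 - 14/3 = -32/3 ≈ -10.667)
Z = -96 (Z = 19 - 115 = -96)
Z² = (-96)² = 9216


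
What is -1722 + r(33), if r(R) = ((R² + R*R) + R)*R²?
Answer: 2406057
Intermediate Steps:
r(R) = R²*(R + 2*R²) (r(R) = ((R² + R²) + R)*R² = (2*R² + R)*R² = (R + 2*R²)*R² = R²*(R + 2*R²))
-1722 + r(33) = -1722 + 33³*(1 + 2*33) = -1722 + 35937*(1 + 66) = -1722 + 35937*67 = -1722 + 2407779 = 2406057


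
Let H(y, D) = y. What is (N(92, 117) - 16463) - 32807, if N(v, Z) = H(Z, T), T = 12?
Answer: -49153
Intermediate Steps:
N(v, Z) = Z
(N(92, 117) - 16463) - 32807 = (117 - 16463) - 32807 = -16346 - 32807 = -49153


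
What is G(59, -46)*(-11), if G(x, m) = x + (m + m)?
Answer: 363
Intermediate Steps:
G(x, m) = x + 2*m
G(59, -46)*(-11) = (59 + 2*(-46))*(-11) = (59 - 92)*(-11) = -33*(-11) = 363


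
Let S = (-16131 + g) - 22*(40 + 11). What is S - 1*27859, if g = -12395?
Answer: -57507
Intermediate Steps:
S = -29648 (S = (-16131 - 12395) - 22*(40 + 11) = -28526 - 22*51 = -28526 - 1122 = -29648)
S - 1*27859 = -29648 - 1*27859 = -29648 - 27859 = -57507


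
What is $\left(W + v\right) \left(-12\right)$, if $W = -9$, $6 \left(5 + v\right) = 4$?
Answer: $160$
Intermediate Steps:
$v = - \frac{13}{3}$ ($v = -5 + \frac{1}{6} \cdot 4 = -5 + \frac{2}{3} = - \frac{13}{3} \approx -4.3333$)
$\left(W + v\right) \left(-12\right) = \left(-9 - \frac{13}{3}\right) \left(-12\right) = \left(- \frac{40}{3}\right) \left(-12\right) = 160$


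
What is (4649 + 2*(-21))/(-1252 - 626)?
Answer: -4607/1878 ≈ -2.4531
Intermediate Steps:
(4649 + 2*(-21))/(-1252 - 626) = (4649 - 42)/(-1878) = 4607*(-1/1878) = -4607/1878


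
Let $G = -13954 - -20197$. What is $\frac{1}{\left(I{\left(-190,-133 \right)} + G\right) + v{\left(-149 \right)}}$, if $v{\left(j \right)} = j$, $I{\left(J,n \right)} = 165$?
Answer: $\frac{1}{6259} \approx 0.00015977$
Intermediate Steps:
$G = 6243$ ($G = -13954 + 20197 = 6243$)
$\frac{1}{\left(I{\left(-190,-133 \right)} + G\right) + v{\left(-149 \right)}} = \frac{1}{\left(165 + 6243\right) - 149} = \frac{1}{6408 - 149} = \frac{1}{6259}$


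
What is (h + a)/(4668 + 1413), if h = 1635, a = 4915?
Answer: 6550/6081 ≈ 1.0771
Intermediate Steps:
(h + a)/(4668 + 1413) = (1635 + 4915)/(4668 + 1413) = 6550/6081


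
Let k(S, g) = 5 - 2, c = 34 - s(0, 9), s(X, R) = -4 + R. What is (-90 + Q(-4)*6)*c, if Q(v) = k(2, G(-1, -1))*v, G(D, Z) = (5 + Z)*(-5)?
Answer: -4698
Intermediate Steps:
G(D, Z) = -25 - 5*Z
c = 29 (c = 34 - (-4 + 9) = 34 - 1*5 = 34 - 5 = 29)
k(S, g) = 3
Q(v) = 3*v
(-90 + Q(-4)*6)*c = (-90 + (3*(-4))*6)*29 = (-90 - 12*6)*29 = (-90 - 72)*29 = -162*29 = -4698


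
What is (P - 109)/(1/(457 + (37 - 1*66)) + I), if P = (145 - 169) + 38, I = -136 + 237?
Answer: -40660/43229 ≈ -0.94057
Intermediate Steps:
I = 101
P = 14 (P = -24 + 38 = 14)
(P - 109)/(1/(457 + (37 - 1*66)) + I) = (14 - 109)/(1/(457 + (37 - 1*66)) + 101) = -95/(1/(457 + (37 - 66)) + 101) = -95/(1/(457 - 29) + 101) = -95/(1/428 + 101) = -95/43229/428 = -95*428/43229 = -40660/43229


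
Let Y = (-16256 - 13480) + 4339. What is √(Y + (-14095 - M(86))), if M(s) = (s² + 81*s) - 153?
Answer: I*√53701 ≈ 231.73*I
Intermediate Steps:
M(s) = -153 + s² + 81*s
Y = -25397 (Y = -29736 + 4339 = -25397)
√(Y + (-14095 - M(86))) = √(-25397 + (-14095 - (-153 + 86² + 81*86))) = √(-25397 + (-14095 - (-153 + 7396 + 6966))) = √(-25397 + (-14095 - 1*14209)) = √(-25397 + (-14095 - 14209)) = √(-25397 - 28304) = √(-53701) = I*√53701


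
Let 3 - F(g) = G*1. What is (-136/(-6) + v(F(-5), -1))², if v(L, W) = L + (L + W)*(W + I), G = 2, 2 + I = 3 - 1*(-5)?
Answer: 5041/9 ≈ 560.11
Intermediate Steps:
I = 6 (I = -2 + (3 - 1*(-5)) = -2 + (3 + 5) = -2 + 8 = 6)
F(g) = 1 (F(g) = 3 - 2 = 1)
v(L, W) = L + (6 + W)*(L + W) (v(L, W) = L + (L + W)*(W + 6) = L + (L + W)*(6 + W) = L + (6 + W)*(L + W))
(-136/(-6) + v(F(-5), -1))² = (-136/(-6) + ((-1)² + 6*(-1) + 7*1 + 1*(-1)))² = (-136*(-⅙) + (1 - 6 + 7 - 1))² = (68/3 + 1)² = (71/3)² = 5041/9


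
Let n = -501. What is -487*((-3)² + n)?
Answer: 239604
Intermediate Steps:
-487*((-3)² + n) = -487*((-3)² - 501) = -487*(9 - 501) = -487*(-492) = 239604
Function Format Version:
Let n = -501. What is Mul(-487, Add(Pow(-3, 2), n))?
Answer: 239604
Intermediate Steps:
Mul(-487, Add(Pow(-3, 2), n)) = Mul(-487, Add(Pow(-3, 2), -501)) = Mul(-487, Add(9, -501)) = Mul(-487, -492) = 239604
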